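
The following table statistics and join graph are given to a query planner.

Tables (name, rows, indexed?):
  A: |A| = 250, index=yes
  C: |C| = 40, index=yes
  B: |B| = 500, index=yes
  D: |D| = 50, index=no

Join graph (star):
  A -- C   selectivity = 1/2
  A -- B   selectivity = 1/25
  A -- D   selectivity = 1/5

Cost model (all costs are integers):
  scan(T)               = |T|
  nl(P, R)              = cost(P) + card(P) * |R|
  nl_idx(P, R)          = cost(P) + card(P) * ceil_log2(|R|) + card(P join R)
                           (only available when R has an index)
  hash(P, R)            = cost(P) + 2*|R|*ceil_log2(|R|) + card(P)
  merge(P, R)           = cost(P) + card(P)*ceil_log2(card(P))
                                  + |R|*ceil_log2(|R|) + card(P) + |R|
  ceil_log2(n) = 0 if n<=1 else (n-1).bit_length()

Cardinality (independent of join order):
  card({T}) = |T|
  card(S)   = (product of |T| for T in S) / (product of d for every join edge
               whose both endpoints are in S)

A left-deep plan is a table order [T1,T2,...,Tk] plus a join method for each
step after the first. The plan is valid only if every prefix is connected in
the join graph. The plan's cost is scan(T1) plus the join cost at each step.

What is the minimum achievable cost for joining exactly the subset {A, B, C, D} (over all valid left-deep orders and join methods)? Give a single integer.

61080

Selinger DP over subsets of {A,B,C,D}:
  {A}: scan cost=250, card=250
  {C}: scan cost=40, card=40
  {B}: scan cost=500, card=500
  {D}: scan cost=50, card=50
  {AC}: card=5000; try (C,hash)→980, (A,merge)→2570, (C,merge)→2780, (A,hash)→4080, (A,nl_idx)→5360, (C,nl_idx)→6750 …(+2); best=980 via (C,hash)
  {AB}: card=5000; try (A,hash)→5000, (B,merge)→7500, (B,nl_idx)→7500, (A,merge)→7750, (B,hash)→9500, (A,nl_idx)→9500 …(+2); best=5000 via (A,hash)
  {AD}: card=2500; try (D,hash)→1100, (A,merge)→2650, (D,merge)→2850, (A,nl_idx)→2950, (A,hash)→4100, (A,nl)→12550 …(+1); best=1100 via (D,hash)
  {ABC}: card=100000; try (C,hash)→10480, (B,hash)→14980, (C,merge)→75280, (B,merge)→75980, (C,nl_idx)→135000, (B,nl_idx)→145980 …(+2); best=10480 via (C,hash)
  {ACD}: card=50000; try (C,hash)→4080, (D,hash)→6580, (C,merge)→33880, (C,nl_idx)→66100, (D,merge)→71330, (C,nl)→101100 …(+1); best=4080 via (C,hash)
  {ABD}: card=50000; try (D,hash)→10600, (B,hash)→12600, (B,merge)→38600, (B,nl_idx)→73600, (D,merge)→75350, (D,nl)→255000 …(+1); best=10600 via (D,hash)
  {ABCD}: card=1000000; try (C,hash)→61080, (B,hash)→63080, (D,hash)→111080, (B,merge)→859080, (C,merge)→860880, (C,nl_idx)→1310600 …(+5); best=61080 via (C,hash)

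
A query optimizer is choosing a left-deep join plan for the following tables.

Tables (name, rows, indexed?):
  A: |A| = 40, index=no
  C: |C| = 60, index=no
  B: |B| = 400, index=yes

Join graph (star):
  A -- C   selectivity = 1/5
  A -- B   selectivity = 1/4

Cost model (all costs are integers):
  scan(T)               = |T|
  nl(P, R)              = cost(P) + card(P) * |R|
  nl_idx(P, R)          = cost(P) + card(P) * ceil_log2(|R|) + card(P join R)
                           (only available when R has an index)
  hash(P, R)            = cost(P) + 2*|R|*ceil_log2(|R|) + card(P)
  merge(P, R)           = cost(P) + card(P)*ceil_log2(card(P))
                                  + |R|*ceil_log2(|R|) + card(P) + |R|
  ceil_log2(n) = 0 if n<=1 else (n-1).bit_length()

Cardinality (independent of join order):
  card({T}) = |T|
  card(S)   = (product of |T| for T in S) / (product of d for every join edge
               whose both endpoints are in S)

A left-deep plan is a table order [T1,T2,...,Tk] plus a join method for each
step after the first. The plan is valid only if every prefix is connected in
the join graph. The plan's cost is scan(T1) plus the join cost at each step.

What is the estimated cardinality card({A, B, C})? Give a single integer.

48000

Tables in S: A(40), B(400), C(60)
Edges inside S: A-C(d=5), A-B(d=4)
numerator = 40 * 400 * 60 = 960000
denominator = 5 * 4 = 20
card(S) = 960000 / 20 = 48000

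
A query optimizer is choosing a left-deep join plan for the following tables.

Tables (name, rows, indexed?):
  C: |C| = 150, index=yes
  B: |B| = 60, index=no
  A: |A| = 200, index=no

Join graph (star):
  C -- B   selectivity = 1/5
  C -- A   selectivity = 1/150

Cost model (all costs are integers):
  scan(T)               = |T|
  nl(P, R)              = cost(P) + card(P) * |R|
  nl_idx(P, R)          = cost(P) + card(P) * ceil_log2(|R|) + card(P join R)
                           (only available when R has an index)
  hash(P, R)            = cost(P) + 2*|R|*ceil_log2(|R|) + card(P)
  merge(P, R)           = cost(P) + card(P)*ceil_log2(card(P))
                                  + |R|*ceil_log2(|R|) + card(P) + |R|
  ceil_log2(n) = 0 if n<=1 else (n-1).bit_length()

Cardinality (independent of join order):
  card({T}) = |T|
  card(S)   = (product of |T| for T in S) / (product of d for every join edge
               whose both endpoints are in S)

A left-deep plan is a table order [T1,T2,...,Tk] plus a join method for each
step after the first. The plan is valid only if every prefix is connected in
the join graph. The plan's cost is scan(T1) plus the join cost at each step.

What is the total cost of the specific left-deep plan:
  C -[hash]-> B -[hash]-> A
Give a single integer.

6020

step 1: scan C: cost=150, card=150
step 2: join B via hash
    card(P join B) = 150*60/(5) = 1800
    cost = 150 + 2*60*6 + 150 = 1020
step 3: join A via hash
    card(P join A) = 1800*200/(150) = 2400
    cost = 1020 + 2*200*8 + 1800 = 6020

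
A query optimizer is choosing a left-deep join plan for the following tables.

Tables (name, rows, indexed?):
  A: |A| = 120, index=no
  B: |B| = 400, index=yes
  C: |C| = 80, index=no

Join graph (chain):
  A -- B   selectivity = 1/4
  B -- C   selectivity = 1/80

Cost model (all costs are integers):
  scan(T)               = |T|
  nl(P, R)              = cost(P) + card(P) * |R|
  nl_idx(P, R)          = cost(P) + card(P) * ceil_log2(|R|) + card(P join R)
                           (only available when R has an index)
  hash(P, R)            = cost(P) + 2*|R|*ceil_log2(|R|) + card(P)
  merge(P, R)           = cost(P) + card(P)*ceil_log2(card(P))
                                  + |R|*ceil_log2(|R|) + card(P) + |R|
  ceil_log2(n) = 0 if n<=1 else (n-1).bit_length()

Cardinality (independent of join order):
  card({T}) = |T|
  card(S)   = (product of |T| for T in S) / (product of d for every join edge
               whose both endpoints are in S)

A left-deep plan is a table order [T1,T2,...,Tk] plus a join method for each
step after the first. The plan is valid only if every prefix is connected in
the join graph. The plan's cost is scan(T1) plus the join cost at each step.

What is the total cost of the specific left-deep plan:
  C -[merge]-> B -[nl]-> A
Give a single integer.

52720

step 1: scan C: cost=80, card=80
step 2: join B via merge
    card(P join B) = 80*400/(80) = 400
    cost = 80 + 80*7 + 400*9 + 80 + 400 = 4720
step 3: join A via nl
    card(P join A) = 400*120/(4) = 12000
    cost = 4720 + 400*120 = 52720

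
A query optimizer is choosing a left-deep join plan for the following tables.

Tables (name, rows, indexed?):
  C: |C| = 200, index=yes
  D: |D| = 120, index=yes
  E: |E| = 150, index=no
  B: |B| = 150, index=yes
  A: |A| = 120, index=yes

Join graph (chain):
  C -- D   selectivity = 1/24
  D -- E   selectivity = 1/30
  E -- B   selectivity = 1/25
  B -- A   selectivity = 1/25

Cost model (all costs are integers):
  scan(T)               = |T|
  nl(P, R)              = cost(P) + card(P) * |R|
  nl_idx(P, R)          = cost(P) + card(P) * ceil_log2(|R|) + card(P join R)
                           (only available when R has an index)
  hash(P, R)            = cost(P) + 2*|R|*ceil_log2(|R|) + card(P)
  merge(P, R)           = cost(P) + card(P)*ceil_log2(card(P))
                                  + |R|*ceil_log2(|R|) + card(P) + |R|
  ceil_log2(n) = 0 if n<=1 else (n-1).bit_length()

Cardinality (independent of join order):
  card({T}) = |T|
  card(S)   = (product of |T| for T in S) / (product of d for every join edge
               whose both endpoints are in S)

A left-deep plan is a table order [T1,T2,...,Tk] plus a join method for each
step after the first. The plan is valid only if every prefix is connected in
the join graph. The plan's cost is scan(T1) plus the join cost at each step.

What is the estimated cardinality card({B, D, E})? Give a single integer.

3600

Tables in S: B(150), D(120), E(150)
Edges inside S: D-E(d=30), E-B(d=25)
numerator = 150 * 120 * 150 = 2700000
denominator = 30 * 25 = 750
card(S) = 2700000 / 750 = 3600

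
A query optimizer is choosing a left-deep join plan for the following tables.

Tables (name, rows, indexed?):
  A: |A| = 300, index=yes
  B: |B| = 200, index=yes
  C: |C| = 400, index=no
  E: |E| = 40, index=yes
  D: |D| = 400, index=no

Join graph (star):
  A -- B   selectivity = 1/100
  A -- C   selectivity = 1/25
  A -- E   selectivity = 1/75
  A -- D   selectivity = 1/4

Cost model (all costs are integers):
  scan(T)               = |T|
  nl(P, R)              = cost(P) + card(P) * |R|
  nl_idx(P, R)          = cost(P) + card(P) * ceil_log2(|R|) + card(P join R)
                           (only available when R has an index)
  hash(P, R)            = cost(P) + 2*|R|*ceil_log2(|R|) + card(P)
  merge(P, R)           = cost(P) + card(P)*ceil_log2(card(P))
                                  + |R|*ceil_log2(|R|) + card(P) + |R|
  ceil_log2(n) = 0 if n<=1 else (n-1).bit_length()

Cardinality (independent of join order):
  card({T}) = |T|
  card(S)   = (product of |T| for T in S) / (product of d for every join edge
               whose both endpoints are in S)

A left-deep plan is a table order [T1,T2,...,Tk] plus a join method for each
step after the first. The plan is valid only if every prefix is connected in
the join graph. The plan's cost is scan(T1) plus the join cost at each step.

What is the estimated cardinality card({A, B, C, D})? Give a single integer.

960000

Tables in S: A(300), B(200), C(400), D(400)
Edges inside S: A-B(d=100), A-C(d=25), A-D(d=4)
numerator = 300 * 200 * 400 * 400 = 9600000000
denominator = 100 * 25 * 4 = 10000
card(S) = 9600000000 / 10000 = 960000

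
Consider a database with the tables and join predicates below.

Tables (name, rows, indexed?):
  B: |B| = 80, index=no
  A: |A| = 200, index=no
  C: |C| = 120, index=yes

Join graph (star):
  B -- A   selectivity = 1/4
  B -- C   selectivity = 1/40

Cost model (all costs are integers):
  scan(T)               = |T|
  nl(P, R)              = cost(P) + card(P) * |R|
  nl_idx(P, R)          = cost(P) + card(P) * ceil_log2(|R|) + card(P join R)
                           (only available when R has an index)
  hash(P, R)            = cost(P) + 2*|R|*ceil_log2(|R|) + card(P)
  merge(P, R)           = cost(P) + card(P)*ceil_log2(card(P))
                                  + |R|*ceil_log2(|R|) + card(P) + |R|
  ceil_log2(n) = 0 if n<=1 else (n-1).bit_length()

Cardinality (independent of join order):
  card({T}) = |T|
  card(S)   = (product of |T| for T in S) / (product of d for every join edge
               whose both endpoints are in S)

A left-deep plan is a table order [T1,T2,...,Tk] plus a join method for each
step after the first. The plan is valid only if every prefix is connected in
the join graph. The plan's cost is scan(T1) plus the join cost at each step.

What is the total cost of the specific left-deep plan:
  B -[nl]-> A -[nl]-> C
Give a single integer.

step 1: scan B: cost=80, card=80
step 2: join A via nl
    card(P join A) = 80*200/(4) = 4000
    cost = 80 + 80*200 = 16080
step 3: join C via nl
    card(P join C) = 4000*120/(40) = 12000
    cost = 16080 + 4000*120 = 496080

496080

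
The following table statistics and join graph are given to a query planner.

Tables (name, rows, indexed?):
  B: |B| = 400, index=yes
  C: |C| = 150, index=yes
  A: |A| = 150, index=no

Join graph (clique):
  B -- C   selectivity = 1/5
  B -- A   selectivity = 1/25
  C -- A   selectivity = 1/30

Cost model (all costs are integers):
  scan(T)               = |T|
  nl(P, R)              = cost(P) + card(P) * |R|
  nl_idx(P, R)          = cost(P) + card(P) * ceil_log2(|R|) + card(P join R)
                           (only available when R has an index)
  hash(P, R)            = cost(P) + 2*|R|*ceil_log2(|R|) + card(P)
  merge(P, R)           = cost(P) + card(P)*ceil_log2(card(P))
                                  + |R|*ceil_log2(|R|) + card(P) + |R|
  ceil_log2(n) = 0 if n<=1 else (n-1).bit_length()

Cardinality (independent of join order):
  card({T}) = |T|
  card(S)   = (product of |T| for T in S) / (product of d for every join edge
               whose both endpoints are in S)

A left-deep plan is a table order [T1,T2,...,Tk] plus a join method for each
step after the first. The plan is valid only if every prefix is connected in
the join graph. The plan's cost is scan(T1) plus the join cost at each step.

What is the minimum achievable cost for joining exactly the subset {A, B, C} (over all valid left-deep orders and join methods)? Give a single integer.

Selinger DP over subsets of {A,B,C}:
  {B}: scan cost=400, card=400
  {C}: scan cost=150, card=150
  {A}: scan cost=150, card=150
  {BC}: card=12000; try (C,hash)→3200, (B,merge)→5500, (C,merge)→5750, (B,hash)→7500, (B,nl_idx)→13500, (C,nl_idx)→15600 …(+2); best=3200 via (C,hash)
  {AB}: card=2400; try (A,hash)→3200, (B,nl_idx)→3900, (B,merge)→5500, (A,merge)→5750, (B,hash)→7500, (B,nl)→60150 …(+1); best=3200 via (A,hash)
  {AC}: card=750; try (C,nl_idx)→2100, (C,hash)→2700, (A,hash)→2700, (C,merge)→2850, (A,merge)→2850, (C,nl)→22650 …(+1); best=2100 via (C,nl_idx)
  {ABC}: card=2400; try (C,hash)→8000, (B,hash)→10050, (B,nl_idx)→11250, (B,merge)→14350, (A,hash)→17600, (C,nl_idx)→24800 …(+5); best=8000 via (C,hash)

8000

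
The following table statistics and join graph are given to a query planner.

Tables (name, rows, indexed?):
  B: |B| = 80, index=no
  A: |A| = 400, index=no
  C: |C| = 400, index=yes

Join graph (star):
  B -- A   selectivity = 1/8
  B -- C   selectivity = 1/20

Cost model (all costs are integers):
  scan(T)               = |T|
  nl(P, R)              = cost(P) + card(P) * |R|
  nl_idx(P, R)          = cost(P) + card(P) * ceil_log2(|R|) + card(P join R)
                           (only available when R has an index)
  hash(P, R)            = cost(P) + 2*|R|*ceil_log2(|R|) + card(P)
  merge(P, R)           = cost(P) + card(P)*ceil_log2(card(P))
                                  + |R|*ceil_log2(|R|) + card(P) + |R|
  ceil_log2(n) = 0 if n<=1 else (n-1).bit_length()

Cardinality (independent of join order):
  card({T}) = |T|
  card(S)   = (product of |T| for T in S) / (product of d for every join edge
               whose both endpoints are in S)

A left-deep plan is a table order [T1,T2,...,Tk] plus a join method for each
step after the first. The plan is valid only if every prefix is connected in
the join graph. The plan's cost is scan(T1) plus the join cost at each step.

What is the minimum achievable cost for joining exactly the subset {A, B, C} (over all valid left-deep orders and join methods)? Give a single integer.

Selinger DP over subsets of {A,B,C}:
  {B}: scan cost=80, card=80
  {A}: scan cost=400, card=400
  {C}: scan cost=400, card=400
  {AB}: card=4000; try (B,hash)→1920, (A,merge)→4720, (B,merge)→5040, (A,hash)→7360, (A,nl)→32080, (B,nl)→32400; best=1920 via (B,hash)
  {BC}: card=1600; try (B,hash)→1920, (C,nl_idx)→2400, (C,merge)→4720, (B,merge)→5040, (C,hash)→7360, (C,nl)→32080 …(+1); best=1920 via (B,hash)
  {ABC}: card=80000; try (A,hash)→10720, (C,hash)→13120, (A,merge)→25120, (C,merge)→57920, (C,nl_idx)→117920, (A,nl)→641920 …(+1); best=10720 via (A,hash)

10720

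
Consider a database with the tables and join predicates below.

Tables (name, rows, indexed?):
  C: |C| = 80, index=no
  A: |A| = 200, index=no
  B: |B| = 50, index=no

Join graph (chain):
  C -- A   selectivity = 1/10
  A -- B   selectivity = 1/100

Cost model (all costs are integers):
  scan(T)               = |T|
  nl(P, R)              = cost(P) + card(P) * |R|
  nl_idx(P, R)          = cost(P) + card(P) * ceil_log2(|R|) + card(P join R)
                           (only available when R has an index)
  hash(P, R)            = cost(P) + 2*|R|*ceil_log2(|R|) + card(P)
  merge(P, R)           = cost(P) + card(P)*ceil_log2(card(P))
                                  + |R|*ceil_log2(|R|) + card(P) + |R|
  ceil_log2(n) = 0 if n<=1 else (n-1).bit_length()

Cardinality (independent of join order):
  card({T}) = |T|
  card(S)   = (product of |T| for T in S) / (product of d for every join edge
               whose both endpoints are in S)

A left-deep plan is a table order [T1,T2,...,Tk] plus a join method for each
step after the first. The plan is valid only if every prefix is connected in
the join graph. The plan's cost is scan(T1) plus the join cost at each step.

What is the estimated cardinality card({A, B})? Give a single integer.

100

Tables in S: A(200), B(50)
Edges inside S: A-B(d=100)
numerator = 200 * 50 = 10000
denominator = 100 = 100
card(S) = 10000 / 100 = 100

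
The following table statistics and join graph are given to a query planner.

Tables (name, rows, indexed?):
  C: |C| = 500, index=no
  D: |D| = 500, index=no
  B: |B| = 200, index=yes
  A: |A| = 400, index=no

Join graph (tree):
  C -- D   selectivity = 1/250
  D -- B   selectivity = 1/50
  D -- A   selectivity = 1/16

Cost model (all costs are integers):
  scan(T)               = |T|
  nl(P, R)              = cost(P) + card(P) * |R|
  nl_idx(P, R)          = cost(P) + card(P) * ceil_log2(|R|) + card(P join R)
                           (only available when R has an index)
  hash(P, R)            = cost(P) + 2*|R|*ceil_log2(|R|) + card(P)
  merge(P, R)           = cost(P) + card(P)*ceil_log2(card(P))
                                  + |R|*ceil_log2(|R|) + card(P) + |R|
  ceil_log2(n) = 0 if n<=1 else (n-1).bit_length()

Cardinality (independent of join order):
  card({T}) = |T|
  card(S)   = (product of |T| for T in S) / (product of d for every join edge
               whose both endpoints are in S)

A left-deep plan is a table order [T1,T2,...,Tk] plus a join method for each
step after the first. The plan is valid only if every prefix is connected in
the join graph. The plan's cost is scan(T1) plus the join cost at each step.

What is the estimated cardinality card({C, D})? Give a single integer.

Tables in S: C(500), D(500)
Edges inside S: C-D(d=250)
numerator = 500 * 500 = 250000
denominator = 250 = 250
card(S) = 250000 / 250 = 1000

1000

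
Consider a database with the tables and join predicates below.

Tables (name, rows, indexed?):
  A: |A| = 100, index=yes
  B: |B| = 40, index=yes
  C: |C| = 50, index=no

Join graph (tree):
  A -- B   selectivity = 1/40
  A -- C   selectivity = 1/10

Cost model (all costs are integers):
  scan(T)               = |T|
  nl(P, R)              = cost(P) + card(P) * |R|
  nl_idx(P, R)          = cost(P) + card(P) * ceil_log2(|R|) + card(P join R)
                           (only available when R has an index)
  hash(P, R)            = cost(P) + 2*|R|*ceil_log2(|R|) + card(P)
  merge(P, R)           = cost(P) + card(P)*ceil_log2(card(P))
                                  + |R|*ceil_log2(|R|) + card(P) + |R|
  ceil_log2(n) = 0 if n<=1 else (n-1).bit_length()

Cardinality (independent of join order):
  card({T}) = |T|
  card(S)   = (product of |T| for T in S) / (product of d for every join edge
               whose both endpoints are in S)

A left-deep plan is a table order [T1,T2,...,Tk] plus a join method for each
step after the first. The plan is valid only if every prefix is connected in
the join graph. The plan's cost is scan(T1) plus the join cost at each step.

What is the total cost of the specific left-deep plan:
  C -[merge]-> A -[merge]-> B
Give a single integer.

step 1: scan C: cost=50, card=50
step 2: join A via merge
    card(P join A) = 50*100/(10) = 500
    cost = 50 + 50*6 + 100*7 + 50 + 100 = 1200
step 3: join B via merge
    card(P join B) = 500*40/(40) = 500
    cost = 1200 + 500*9 + 40*6 + 500 + 40 = 6480

6480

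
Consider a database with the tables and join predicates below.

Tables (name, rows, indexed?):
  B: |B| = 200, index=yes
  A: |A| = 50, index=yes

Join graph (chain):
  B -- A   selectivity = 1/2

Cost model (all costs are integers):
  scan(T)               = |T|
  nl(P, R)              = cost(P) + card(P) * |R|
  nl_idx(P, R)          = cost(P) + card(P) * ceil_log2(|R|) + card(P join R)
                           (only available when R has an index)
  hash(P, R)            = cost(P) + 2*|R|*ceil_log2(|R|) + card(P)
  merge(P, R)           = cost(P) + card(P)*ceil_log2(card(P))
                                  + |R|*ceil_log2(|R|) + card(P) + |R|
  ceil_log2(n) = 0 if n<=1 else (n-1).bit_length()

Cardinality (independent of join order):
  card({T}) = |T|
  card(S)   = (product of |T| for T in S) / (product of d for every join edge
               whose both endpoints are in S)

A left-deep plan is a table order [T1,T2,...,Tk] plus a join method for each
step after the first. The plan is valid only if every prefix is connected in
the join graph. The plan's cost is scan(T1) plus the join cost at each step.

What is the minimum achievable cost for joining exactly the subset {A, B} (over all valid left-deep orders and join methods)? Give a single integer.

Selinger DP over subsets of {A,B}:
  {B}: scan cost=200, card=200
  {A}: scan cost=50, card=50
  {AB}: card=5000; try (A,hash)→1000, (B,merge)→2200, (A,merge)→2350, (B,hash)→3300, (B,nl_idx)→5450, (A,nl_idx)→6400 …(+2); best=1000 via (A,hash)

1000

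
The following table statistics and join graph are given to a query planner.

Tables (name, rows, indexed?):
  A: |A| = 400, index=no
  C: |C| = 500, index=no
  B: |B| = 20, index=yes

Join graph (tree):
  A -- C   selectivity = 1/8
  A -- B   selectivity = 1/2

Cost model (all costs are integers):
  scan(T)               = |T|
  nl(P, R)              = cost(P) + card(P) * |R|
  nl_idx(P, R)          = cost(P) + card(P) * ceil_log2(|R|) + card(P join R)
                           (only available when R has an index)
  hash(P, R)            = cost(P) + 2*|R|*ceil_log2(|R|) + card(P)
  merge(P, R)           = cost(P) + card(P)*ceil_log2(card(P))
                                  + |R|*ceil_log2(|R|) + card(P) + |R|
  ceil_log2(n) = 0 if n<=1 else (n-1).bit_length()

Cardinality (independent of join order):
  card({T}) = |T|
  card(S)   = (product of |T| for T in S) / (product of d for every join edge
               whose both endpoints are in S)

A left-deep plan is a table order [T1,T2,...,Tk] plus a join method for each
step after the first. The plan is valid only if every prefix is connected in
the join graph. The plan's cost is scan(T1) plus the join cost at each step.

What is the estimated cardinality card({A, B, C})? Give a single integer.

250000

Tables in S: A(400), B(20), C(500)
Edges inside S: A-C(d=8), A-B(d=2)
numerator = 400 * 20 * 500 = 4000000
denominator = 8 * 2 = 16
card(S) = 4000000 / 16 = 250000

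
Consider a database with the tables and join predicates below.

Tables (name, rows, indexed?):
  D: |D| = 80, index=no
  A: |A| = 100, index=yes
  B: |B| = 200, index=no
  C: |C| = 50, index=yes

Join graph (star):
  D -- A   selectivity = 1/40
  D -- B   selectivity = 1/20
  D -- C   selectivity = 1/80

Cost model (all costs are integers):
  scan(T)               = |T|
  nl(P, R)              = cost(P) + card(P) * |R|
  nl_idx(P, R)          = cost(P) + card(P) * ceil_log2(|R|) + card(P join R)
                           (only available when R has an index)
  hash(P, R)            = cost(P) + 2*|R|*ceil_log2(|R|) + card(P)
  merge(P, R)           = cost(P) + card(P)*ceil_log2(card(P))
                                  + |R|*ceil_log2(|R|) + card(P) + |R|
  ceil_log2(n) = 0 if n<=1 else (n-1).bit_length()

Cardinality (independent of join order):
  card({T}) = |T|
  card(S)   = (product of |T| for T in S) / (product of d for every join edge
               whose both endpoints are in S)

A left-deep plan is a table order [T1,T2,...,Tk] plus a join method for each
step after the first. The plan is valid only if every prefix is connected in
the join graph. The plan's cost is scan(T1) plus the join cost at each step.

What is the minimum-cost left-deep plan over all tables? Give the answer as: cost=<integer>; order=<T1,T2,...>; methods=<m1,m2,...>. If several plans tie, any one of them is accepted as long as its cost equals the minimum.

Selinger DP (subsets sized 1..n):
  {D}: scan cost=80, card=80
  {A}: scan cost=100, card=100
  {B}: scan cost=200, card=200
  {C}: scan cost=50, card=50
  {AD}: card=200; try (A,nl_idx)→840, (D,hash)→1320, (A,merge)→1520, (D,merge)→1540, (A,hash)→1560, (A,nl)→8080 …(+1); best=840 via (A,nl_idx)
  {BD}: card=800; try (D,hash)→1520, (B,merge)→2520, (D,merge)→2640, (B,hash)→3360, (B,nl)→16080, (D,nl)→16200; best=1520 via (D,hash)
  {CD}: card=50; try (C,nl_idx)→610, (C,hash)→760, (D,merge)→1040, (C,merge)→1070, (D,hash)→1220, (D,nl)→4050 …(+1); best=610 via (C,nl_idx)
  {ABD}: card=2000; try (A,hash)→3720, (B,hash)→4240, (B,merge)→4440, (A,nl_idx)→9120, (A,merge)→11120, (B,nl)→40840 …(+1); best=3720 via (A,hash)
  {ACD}: card=125; try (A,nl_idx)→1085, (C,hash)→1640, (A,merge)→1760, (A,hash)→2060, (C,nl_idx)→2165, (C,merge)→2990 …(+2); best=1085 via (A,nl_idx)
  {BCD}: card=500; try (B,merge)→2760, (C,hash)→2920, (B,hash)→3860, (C,nl_idx)→6820, (B,nl)→10610, (C,merge)→10670 …(+1); best=2760 via (B,merge)
  {ABCD}: card=1250; try (B,merge)→3885, (B,hash)→4410, (A,hash)→4660, (C,hash)→6320, (A,nl_idx)→7510, (A,merge)→8560 …(+5); best=3885 via (B,merge)

cost=3885; order=D,C,A,B; methods=nl_idx,nl_idx,merge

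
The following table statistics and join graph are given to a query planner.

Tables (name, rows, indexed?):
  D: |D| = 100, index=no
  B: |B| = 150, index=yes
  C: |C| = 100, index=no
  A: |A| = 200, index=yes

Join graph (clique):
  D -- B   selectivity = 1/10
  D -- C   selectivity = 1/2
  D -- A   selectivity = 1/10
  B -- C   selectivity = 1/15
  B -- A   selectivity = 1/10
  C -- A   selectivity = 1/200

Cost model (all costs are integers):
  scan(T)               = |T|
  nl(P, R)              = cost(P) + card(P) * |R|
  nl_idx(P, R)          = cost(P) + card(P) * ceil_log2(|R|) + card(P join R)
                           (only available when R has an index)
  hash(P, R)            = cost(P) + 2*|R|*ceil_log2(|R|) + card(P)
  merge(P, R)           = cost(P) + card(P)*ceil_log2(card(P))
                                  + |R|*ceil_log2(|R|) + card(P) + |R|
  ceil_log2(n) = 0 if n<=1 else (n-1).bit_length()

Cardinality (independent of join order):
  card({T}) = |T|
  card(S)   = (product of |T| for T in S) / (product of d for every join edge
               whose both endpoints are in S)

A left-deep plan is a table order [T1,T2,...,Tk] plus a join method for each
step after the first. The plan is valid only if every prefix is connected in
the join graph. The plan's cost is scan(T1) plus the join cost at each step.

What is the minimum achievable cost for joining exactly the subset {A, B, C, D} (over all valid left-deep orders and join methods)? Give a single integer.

Selinger DP over subsets of {A,B,C,D}:
  {D}: scan cost=100, card=100
  {B}: scan cost=150, card=150
  {C}: scan cost=100, card=100
  {A}: scan cost=200, card=200
  {BD}: card=1500; try (D,hash)→1700, (B,merge)→2250, (D,merge)→2300, (B,nl_idx)→2400, (B,hash)→2600, (B,nl)→15100 …(+1); best=1700 via (D,hash)
  {CD}: card=5000; try (D,hash)→1600, (C,hash)→1600, (D,merge)→1700, (C,merge)→1700, (D,nl)→10100, (C,nl)→10100; best=1600 via (D,hash)
  {AD}: card=2000; try (D,hash)→1800, (A,merge)→2700, (D,merge)→2800, (A,nl_idx)→2900, (A,hash)→3400, (A,nl)→20100 …(+1); best=1800 via (D,hash)
  {BC}: card=1000; try (C,hash)→1700, (B,nl_idx)→1900, (B,merge)→2250, (C,merge)→2300, (B,hash)→2600, (B,nl)→15100 …(+1); best=1700 via (C,hash)
  {AB}: card=3000; try (B,hash)→2800, (A,merge)→3300, (B,merge)→3350, (A,hash)→3500, (A,nl_idx)→4350, (B,nl_idx)→4800 …(+2); best=2800 via (B,hash)
  {AC}: card=100; try (A,nl_idx)→1000, (C,hash)→1800, (A,merge)→2700, (C,merge)→2800, (A,hash)→3400, (A,nl)→20100 …(+1); best=1000 via (A,nl_idx)
  {BCD}: card=5000; try (D,hash)→4100, (C,hash)→4600, (B,hash)→9000, (D,merge)→13500, (C,merge)→20500, (B,nl_idx)→46600 …(+4); best=4100 via (D,hash)
  {ABD}: card=3000; try (B,hash)→6200, (A,hash)→6400, (D,hash)→7200, (A,nl_idx)→16700, (B,nl_idx)→20800, (A,merge)→21500 …(+5); best=6200 via (B,hash)
  {ACD}: card=500; try (D,hash)→2500, (D,merge)→2600, (C,hash)→5200, (A,hash)→9800, (D,nl)→11000, (C,merge)→26600 …(+4); best=2500 via (D,hash)
  {ABC}: card=100; try (B,nl_idx)→1900, (B,merge)→3150, (B,hash)→3500, (A,hash)→5900, (C,hash)→7200, (A,nl_idx)→9800 …(+5); best=1900 via (B,nl_idx)
  {ABCD}: card=50; try (D,hash)→3400, (D,merge)→3500, (B,hash)→5400, (B,nl_idx)→6550, (B,merge)→8850, (C,hash)→10600 …(+8); best=3400 via (D,hash)

3400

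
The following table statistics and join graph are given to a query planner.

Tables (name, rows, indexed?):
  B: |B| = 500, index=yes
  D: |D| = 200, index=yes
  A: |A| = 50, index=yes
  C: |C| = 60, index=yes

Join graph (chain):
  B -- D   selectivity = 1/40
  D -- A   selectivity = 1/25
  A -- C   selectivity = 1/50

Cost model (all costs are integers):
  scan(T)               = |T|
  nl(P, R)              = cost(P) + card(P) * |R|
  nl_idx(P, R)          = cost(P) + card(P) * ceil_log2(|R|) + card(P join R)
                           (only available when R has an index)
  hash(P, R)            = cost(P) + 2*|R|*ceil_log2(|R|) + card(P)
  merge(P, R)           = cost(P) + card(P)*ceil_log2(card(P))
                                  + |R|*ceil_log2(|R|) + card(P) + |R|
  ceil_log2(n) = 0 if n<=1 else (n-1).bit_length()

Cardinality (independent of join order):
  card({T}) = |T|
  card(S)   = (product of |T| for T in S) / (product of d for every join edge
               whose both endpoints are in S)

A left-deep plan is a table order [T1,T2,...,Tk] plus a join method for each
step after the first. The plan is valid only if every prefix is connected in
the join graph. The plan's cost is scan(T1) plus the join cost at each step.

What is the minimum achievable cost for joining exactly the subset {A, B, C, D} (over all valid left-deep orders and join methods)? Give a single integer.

10850

Selinger DP over subsets of {A,B,C,D}:
  {B}: scan cost=500, card=500
  {D}: scan cost=200, card=200
  {A}: scan cost=50, card=50
  {C}: scan cost=60, card=60
  {BD}: card=2500; try (D,hash)→4200, (B,nl_idx)→4500, (D,nl_idx)→7000, (B,merge)→7000, (D,merge)→7300, (B,hash)→9400 …(+2); best=4200 via (D,hash)
  {AD}: card=400; try (D,nl_idx)→850, (A,hash)→1000, (A,nl_idx)→1800, (D,merge)→2200, (A,merge)→2350, (D,hash)→3300 …(+2); best=850 via (D,nl_idx)
  {AC}: card=60; try (C,nl_idx)→410, (A,nl_idx)→480, (A,hash)→720, (C,hash)→820, (C,merge)→820, (A,merge)→830 …(+2); best=410 via (C,nl_idx)
  {ABD}: card=5000; try (A,hash)→7300, (B,nl_idx)→9450, (B,merge)→9850, (B,hash)→10250, (A,nl_idx)→24200, (A,merge)→37050 …(+2); best=7300 via (A,hash)
  {ACD}: card=480; try (D,nl_idx)→1370, (C,hash)→1970, (D,merge)→2630, (D,hash)→3670, (C,nl_idx)→3730, (C,merge)→5270 …(+2); best=1370 via (D,nl_idx)
  {ABCD}: card=6000; try (B,hash)→10850, (B,merge)→11170, (B,nl_idx)→11690, (C,hash)→13020, (C,nl_idx)→43300, (C,merge)→77720 …(+2); best=10850 via (B,hash)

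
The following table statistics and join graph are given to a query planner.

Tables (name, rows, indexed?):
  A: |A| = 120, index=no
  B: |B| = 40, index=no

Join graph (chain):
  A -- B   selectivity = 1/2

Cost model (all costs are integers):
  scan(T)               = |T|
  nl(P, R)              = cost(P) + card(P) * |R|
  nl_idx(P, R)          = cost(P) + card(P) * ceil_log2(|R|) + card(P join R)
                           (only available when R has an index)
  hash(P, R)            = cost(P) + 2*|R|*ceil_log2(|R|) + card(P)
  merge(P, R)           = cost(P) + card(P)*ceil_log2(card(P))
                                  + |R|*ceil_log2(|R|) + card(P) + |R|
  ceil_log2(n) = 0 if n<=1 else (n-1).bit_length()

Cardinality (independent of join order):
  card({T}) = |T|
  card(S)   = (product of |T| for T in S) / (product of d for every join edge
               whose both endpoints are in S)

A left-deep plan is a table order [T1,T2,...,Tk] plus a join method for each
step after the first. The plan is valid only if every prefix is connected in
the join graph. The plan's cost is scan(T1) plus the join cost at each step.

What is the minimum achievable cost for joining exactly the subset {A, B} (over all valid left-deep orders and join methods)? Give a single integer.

720

Selinger DP over subsets of {A,B}:
  {A}: scan cost=120, card=120
  {B}: scan cost=40, card=40
  {AB}: card=2400; try (B,hash)→720, (A,merge)→1280, (B,merge)→1360, (A,hash)→1760, (A,nl)→4840, (B,nl)→4920; best=720 via (B,hash)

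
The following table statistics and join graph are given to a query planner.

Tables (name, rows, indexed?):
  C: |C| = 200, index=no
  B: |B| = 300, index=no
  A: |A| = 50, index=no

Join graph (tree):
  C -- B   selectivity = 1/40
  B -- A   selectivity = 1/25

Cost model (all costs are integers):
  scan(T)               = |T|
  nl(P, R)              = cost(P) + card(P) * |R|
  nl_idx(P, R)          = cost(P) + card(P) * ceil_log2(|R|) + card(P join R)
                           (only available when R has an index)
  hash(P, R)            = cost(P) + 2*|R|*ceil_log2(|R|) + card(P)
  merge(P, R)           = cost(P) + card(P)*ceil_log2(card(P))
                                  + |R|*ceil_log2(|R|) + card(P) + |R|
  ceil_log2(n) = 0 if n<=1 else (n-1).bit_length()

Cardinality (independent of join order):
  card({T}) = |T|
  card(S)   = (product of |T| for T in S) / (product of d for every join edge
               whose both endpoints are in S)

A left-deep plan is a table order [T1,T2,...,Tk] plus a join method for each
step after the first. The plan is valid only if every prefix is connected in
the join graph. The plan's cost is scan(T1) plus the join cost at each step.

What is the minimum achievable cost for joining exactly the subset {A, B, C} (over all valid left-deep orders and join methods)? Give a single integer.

Selinger DP over subsets of {A,B,C}:
  {C}: scan cost=200, card=200
  {B}: scan cost=300, card=300
  {A}: scan cost=50, card=50
  {BC}: card=1500; try (C,hash)→3800, (B,merge)→5000, (C,merge)→5100, (B,hash)→5800, (B,nl)→60200, (C,nl)→60300; best=3800 via (C,hash)
  {AB}: card=600; try (A,hash)→1200, (B,merge)→3400, (A,merge)→3650, (B,hash)→5500, (B,nl)→15050, (A,nl)→15300; best=1200 via (A,hash)
  {ABC}: card=3000; try (C,hash)→5000, (A,hash)→5900, (C,merge)→9600, (A,merge)→22150, (A,nl)→78800, (C,nl)→121200; best=5000 via (C,hash)

5000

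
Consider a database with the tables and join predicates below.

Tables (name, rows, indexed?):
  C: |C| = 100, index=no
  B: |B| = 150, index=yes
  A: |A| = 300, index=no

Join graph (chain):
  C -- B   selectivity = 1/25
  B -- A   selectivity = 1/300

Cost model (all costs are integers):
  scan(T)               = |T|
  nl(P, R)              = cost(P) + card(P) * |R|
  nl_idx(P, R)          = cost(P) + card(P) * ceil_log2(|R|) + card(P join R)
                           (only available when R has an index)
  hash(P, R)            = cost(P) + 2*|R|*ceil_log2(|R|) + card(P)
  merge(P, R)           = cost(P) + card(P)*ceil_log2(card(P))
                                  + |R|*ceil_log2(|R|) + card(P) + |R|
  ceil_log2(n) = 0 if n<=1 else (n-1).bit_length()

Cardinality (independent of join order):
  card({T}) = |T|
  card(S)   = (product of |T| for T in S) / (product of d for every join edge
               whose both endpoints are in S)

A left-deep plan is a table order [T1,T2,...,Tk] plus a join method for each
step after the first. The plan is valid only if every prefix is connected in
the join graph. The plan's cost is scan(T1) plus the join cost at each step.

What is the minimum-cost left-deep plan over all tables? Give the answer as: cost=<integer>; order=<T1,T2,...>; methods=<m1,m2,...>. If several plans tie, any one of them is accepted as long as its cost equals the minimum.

Selinger DP (subsets sized 1..n):
  {C}: scan cost=100, card=100
  {B}: scan cost=150, card=150
  {A}: scan cost=300, card=300
  {BC}: card=600; try (B,nl_idx)→1500, (C,hash)→1700, (B,merge)→2250, (C,merge)→2300, (B,hash)→2600, (B,nl)→15100 …(+1); best=1500 via (B,nl_idx)
  {AB}: card=150; try (B,nl_idx)→2850, (B,hash)→3000, (A,merge)→4500, (B,merge)→4650, (A,hash)→5700, (A,nl)→45150 …(+1); best=2850 via (B,nl_idx)
  {ABC}: card=600; try (C,hash)→4400, (C,merge)→5000, (A,hash)→7500, (A,merge)→11100, (C,nl)→17850, (A,nl)→181500; best=4400 via (C,hash)

cost=4400; order=A,B,C; methods=nl_idx,hash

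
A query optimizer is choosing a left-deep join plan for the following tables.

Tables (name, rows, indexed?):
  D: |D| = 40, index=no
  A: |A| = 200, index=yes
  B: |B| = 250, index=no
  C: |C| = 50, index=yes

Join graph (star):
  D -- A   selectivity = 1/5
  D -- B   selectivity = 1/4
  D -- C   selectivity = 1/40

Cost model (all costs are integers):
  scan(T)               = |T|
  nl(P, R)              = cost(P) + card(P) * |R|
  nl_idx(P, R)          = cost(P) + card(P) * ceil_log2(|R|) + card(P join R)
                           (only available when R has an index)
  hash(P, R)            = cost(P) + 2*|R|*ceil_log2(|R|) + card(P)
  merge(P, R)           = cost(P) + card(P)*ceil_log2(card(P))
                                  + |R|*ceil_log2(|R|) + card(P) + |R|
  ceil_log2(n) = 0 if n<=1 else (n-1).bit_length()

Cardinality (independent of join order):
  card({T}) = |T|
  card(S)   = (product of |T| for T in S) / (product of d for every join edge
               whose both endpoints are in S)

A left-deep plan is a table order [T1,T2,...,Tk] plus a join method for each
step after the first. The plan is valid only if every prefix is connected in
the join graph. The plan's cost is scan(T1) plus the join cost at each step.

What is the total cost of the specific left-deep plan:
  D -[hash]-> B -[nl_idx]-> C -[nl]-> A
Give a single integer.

step 1: scan D: cost=40, card=40
step 2: join B via hash
    card(P join B) = 40*250/(4) = 2500
    cost = 40 + 2*250*8 + 40 = 4080
step 3: join C via nl_idx
    card(P join C) = 2500*50/(40) = 3125
    cost = 4080 + 2500*6 + 3125 = 22205
step 4: join A via nl
    card(P join A) = 3125*200/(5) = 125000
    cost = 22205 + 3125*200 = 647205

647205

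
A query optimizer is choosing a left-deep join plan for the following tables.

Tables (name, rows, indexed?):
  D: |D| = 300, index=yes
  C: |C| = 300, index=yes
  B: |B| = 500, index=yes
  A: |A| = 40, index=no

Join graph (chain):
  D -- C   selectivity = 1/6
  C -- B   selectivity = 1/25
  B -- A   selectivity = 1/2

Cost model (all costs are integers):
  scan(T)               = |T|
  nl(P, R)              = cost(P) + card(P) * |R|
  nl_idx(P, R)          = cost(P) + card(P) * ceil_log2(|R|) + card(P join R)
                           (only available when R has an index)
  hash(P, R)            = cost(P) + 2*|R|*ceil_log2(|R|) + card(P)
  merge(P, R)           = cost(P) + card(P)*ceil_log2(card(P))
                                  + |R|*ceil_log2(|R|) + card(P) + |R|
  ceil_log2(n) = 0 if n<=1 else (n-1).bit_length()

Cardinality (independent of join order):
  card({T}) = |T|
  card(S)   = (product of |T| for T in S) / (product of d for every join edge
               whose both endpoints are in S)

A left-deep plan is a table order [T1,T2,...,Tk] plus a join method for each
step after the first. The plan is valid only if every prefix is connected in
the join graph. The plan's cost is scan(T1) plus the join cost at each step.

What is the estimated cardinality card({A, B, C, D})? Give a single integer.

6000000

Tables in S: A(40), B(500), C(300), D(300)
Edges inside S: D-C(d=6), C-B(d=25), B-A(d=2)
numerator = 40 * 500 * 300 * 300 = 1800000000
denominator = 6 * 25 * 2 = 300
card(S) = 1800000000 / 300 = 6000000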